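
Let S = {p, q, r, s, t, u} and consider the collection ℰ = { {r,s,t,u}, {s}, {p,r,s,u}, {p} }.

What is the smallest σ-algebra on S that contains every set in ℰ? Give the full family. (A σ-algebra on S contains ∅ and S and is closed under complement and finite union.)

|σ(ℰ)| = 32.  σ(ℰ) = { {}, {p}, {q}, {s}, {t}, {p,q}, {p,s}, {p,t}, {q,s}, {q,t}, {r,u}, {s,t}, {p,q,s}, {p,q,t}, {p,r,u}, {p,s,t}, {q,r,u}, {q,s,t}, {r,s,u}, {r,t,u}, {p,q,r,u}, {p,q,s,t}, {p,r,s,u}, {p,r,t,u}, {q,r,s,u}, {q,r,t,u}, {r,s,t,u}, {p,q,r,s,u}, {p,q,r,t,u}, {p,r,s,t,u}, {q,r,s,t,u}, S }

Derivation:
Take S₀ = ℰ ∪ {∅, S} = { {}, {p}, {s}, {p,r,s,u}, {r,s,t,u}, S }.
Step 1: +6 →
  {p,q}  = complement {r,s,t,u}
  {p,s}  = {s} ∪ {p}
  {q,t}  = complement {p,r,s,u}
  {p,q,r,t,u}  = complement {s}
  {p,r,s,t,u}  = {p,r,s,u} ∪ {r,s,t,u}
  {q,r,s,t,u}  = complement {p}
  — 12 sets.
Step 2: +7 →
  {q}  = complement {p,r,s,t,u}
  {p,q,s}  = {p,q} ∪ {p,s}
  {p,q,t}  = {q,t} ∪ {p,q}
  {q,s,t}  = {q,t} ∪ {s}
  {p,q,s,t}  = {q,t} ∪ {p,s}
  {q,r,t,u}  = complement {p,s}
  {p,q,r,s,u}  = {p,q} ∪ {p,r,s,u}
  — 19 sets.
Step 3 adds 6:
  {t}  = complement {p,q,r,s,u}
  {q,s}  = {q} ∪ {s}
  {r,u}  = complement {p,q,s,t}
  {p,r,u}  = complement {q,s,t}
  {r,s,u}  = complement {p,q,t}
  {r,t,u}  = complement {p,q,s}
  — 25 sets.
Step 4: 7 new —
  {p,t}  = {p} ∪ {t}
  {s,t}  = {t} ∪ {s}
  {p,s,t}  = {t} ∪ {p,s}
  {q,r,u}  = {q} ∪ {r,u}
  {p,q,r,u}  = {p,q} ∪ {p,r,u}
  {p,r,t,u}  = complement {q,s}
  {q,r,s,u}  = {q} ∪ {r,s,u}
  — 32 sets.
Step 5: closed — nothing new.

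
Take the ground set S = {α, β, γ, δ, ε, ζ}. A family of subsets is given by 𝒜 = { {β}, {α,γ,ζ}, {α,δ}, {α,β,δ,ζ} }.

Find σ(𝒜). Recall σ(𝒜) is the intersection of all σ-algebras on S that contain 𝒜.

σ(𝒜) = { ∅, {α}, {β}, {γ}, {δ}, {ε}, {ζ}, {α,β}, {α,γ}, {α,δ}, {α,ε}, {α,ζ}, {β,γ}, {β,δ}, {β,ε}, {β,ζ}, {γ,δ}, {γ,ε}, {γ,ζ}, {δ,ε}, {δ,ζ}, {ε,ζ}, {α,β,γ}, {α,β,δ}, {α,β,ε}, {α,β,ζ}, {α,γ,δ}, {α,γ,ε}, {α,γ,ζ}, {α,δ,ε}, {α,δ,ζ}, {α,ε,ζ}, {β,γ,δ}, {β,γ,ε}, {β,γ,ζ}, {β,δ,ε}, {β,δ,ζ}, {β,ε,ζ}, {γ,δ,ε}, {γ,δ,ζ}, {γ,ε,ζ}, {δ,ε,ζ}, {α,β,γ,δ}, {α,β,γ,ε}, {α,β,γ,ζ}, {α,β,δ,ε}, {α,β,δ,ζ}, {α,β,ε,ζ}, {α,γ,δ,ε}, {α,γ,δ,ζ}, {α,γ,ε,ζ}, {α,δ,ε,ζ}, {β,γ,δ,ε}, {β,γ,δ,ζ}, {β,γ,ε,ζ}, {β,δ,ε,ζ}, {γ,δ,ε,ζ}, {α,β,γ,δ,ε}, {α,β,γ,δ,ζ}, {α,β,γ,ε,ζ}, {α,β,δ,ε,ζ}, {α,γ,δ,ε,ζ}, {β,γ,δ,ε,ζ}, S }

Working:
Start: 𝒜 ∪ {∅, S} = { ∅, {β}, {α,δ}, {α,γ,ζ}, {α,β,δ,ζ}, S }.
Step 1: +8 →
  {γ,ε}  = S∖{α,β,δ,ζ}
  {α,β,δ}  = {α,δ} ∪ {β}
  {β,δ,ε}  = S∖{α,γ,ζ}
  {α,β,γ,ζ}  = {α,γ,ζ} ∪ {β}
  {α,γ,δ,ζ}  = {α,δ} ∪ {α,γ,ζ}
  {β,γ,ε,ζ}  = S∖{α,δ}
  {α,β,γ,δ,ζ}  = {α,β,δ,ζ} ∪ {α,γ,ζ}
  {α,γ,δ,ε,ζ}  = S∖{β}
  [14 total]
Step 2: +13 →
  {ε}  = S∖{α,β,γ,δ,ζ}
  {β,ε}  = S∖{α,γ,δ,ζ}
  {δ,ε}  = S∖{α,β,γ,ζ}
  {β,γ,ε}  = {β} ∪ {γ,ε}
  {γ,ε,ζ}  = S∖{α,β,δ}
  {α,β,δ,ε}  = {α,β,δ} ∪ {β,δ,ε}
  {α,γ,δ,ε}  = {α,δ} ∪ {γ,ε}
  {α,γ,ε,ζ}  = {α,γ,ζ} ∪ {γ,ε}
  {β,γ,δ,ε}  = {γ,ε} ∪ {β,δ,ε}
  {α,β,γ,δ,ε}  = {α,β,δ} ∪ {γ,ε}
  {α,β,γ,ε,ζ}  = {α,γ,ζ} ∪ {β,γ,ε,ζ}
  {α,β,δ,ε,ζ}  = {α,β,δ,ζ} ∪ {β,δ,ε}
  {β,γ,δ,ε,ζ}  = {β,γ,ε,ζ} ∪ {β,δ,ε}
  [27 total]
Step 3 adds 12:
  {α}  = S∖{β,γ,δ,ε,ζ}
  {γ}  = S∖{α,β,δ,ε,ζ}
  {δ}  = S∖{α,β,γ,ε,ζ}
  {ζ}  = S∖{α,β,γ,δ,ε}
  {α,ζ}  = S∖{β,γ,δ,ε}
  {β,δ}  = S∖{α,γ,ε,ζ}
  {β,ζ}  = S∖{α,γ,δ,ε}
  {γ,ζ}  = S∖{α,β,δ,ε}
  {α,δ,ε}  = {δ,ε} ∪ {α,δ}
  {α,δ,ζ}  = S∖{β,γ,ε}
  {γ,δ,ε}  = {δ,ε} ∪ {γ,ε}
  {γ,δ,ε,ζ}  = {δ,ε} ∪ {γ,ε,ζ}
  [39 total]
Step 4. New:
  {α,β}  = S∖{γ,δ,ε,ζ}
  {α,γ}  = {γ} ∪ {α}
  {α,ε}  = {α} ∪ {ε}
  {β,γ}  = {β} ∪ {γ}
  {γ,δ}  = {γ} ∪ {δ}
  {δ,ζ}  = {δ} ∪ {ζ}
  {ε,ζ}  = {ζ} ∪ {ε}
  {α,β,ε}  = {α} ∪ {β,ε}
  {α,β,ζ}  = S∖{γ,δ,ε}
  {α,γ,δ}  = {γ} ∪ {α,δ}
  {α,γ,ε}  = {γ,ε} ∪ {α}
  {α,ε,ζ}  = {α,ζ} ∪ {ε}
  {β,γ,δ}  = {γ} ∪ {β,δ}
  {β,γ,ζ}  = S∖{α,δ,ε}
  {β,δ,ζ}  = {β,ζ} ∪ {δ}
  {β,ε,ζ}  = {β,ζ} ∪ {β,ε}
  {γ,δ,ζ}  = {γ,ζ} ∪ {δ}
  {δ,ε,ζ}  = {δ,ε} ∪ {ζ}
  {α,β,γ,δ}  = {α,β,δ} ∪ {γ}
  {α,β,γ,ε}  = {α} ∪ {β,γ,ε}
  {α,β,ε,ζ}  = {α,ζ} ∪ {β,ε}
  {α,δ,ε,ζ}  = {α,ζ} ∪ {δ,ε}
  {β,γ,δ,ζ}  = {γ,ζ} ∪ {β,δ}
  {β,δ,ε,ζ}  = {δ,ε} ∪ {β,ζ}
  [63 total]
Step 5: +1 →
  {α,β,γ}  = S∖{δ,ε,ζ}
  [64 total]
Step 6: no new sets; the family is a σ-algebra.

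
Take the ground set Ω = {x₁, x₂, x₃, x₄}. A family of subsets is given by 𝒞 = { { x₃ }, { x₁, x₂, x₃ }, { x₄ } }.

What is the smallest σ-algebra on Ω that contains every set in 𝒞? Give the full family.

Seed the family with 𝒞 together with ∅ and Ω: { ∅, { x₃ }, { x₄ }, { x₁, x₂, x₃ }, Ω }.
Step 1. New:
  { x₃, x₄ }  = { x₃ } ∪ { x₄ }
  { x₁, x₂, x₄ }  = complement { x₃ }
  [7 total]
Step 2 adds 1:
  { x₁, x₂ }  = complement { x₃, x₄ }
  [8 total]
Step 3: already closed under ᶜ and ∪.

Therefore σ(𝒞) = { ∅, { x₃ }, { x₄ }, { x₁, x₂ }, { x₃, x₄ }, { x₁, x₂, x₃ }, { x₁, x₂, x₄ }, Ω } (|σ(𝒞)| = 8).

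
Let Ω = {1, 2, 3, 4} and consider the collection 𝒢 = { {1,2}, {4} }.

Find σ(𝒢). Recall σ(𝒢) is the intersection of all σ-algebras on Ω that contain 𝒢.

Take S₀ = 𝒢 ∪ {∅, Ω} = { {}, {4}, {1,2}, Ω }.
Pass 1: +3 →
  {3,4}  = {1,2}ᶜ
  {1,2,3}  = {4}ᶜ
  {1,2,4}  = {1,2} ∪ {4}
  |family| = 7
Pass 2: +1 →
  {3}  = {1,2,4}ᶜ
  |family| = 8
Pass 3: closed — nothing new.

Therefore σ(𝒢) = { {}, {3}, {4}, {1,2}, {3,4}, {1,2,3}, {1,2,4}, Ω } (|σ(𝒢)| = 8).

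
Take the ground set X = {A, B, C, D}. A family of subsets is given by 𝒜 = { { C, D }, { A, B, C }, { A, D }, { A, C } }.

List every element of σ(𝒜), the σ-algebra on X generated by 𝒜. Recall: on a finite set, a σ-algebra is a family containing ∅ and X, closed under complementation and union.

Begin from { {  }, { A, C }, { A, D }, { C, D }, { A, B, C }, X } (that is, 𝒜 plus ∅ and X).
Round 1: 5 new —
  { D }  = { A, B, C }ᶜ
  { A, B }  = { C, D }ᶜ
  { B, C }  = { A, D }ᶜ
  { B, D }  = { A, C }ᶜ
  { A, C, D }  = { C, D } ∪ { A, D }
Round 2. New:
  { B }  = { A, C, D }ᶜ
  { A, B, D }  = { A, B } ∪ { A, D }
  { B, C, D }  = { C, D } ∪ { B, C }
Round 3. New:
  { A }  = { B, C, D }ᶜ
  { C }  = { A, B, D }ᶜ
After Round 4 the family is unchanged; done.

Hence σ(𝒜) has 16 members: { {  }, { A }, { B }, { C }, { D }, { A, B }, { A, C }, { A, D }, { B, C }, { B, D }, { C, D }, { A, B, C }, { A, B, D }, { A, C, D }, { B, C, D }, X }.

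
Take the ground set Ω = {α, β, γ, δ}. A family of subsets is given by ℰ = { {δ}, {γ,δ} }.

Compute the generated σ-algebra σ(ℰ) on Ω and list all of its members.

Start: ℰ ∪ {∅, Ω} = { {}, {δ}, {γ,δ}, Ω }.
Step 1: 2 new —
  {α,β}  = ᶜ of {γ,δ}
  {α,β,γ}  = ᶜ of {δ}
Step 2: 1 new —
  {α,β,δ}  = {α,β} ∪ {δ}
Step 3 adds 1:
  {γ}  = ᶜ of {α,β,δ}
Step 4: closed — nothing new.

Hence σ(ℰ) has 8 members: { {}, {γ}, {δ}, {α,β}, {γ,δ}, {α,β,γ}, {α,β,δ}, Ω }.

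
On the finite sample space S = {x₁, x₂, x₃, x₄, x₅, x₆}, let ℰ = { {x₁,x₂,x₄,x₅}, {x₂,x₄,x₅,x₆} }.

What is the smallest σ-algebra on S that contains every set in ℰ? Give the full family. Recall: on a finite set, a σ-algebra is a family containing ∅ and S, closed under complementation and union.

σ(ℰ) (16 sets): { {}, {x₁}, {x₃}, {x₆}, {x₁,x₃}, {x₁,x₆}, {x₃,x₆}, {x₁,x₃,x₆}, {x₂,x₄,x₅}, {x₁,x₂,x₄,x₅}, {x₂,x₃,x₄,x₅}, {x₂,x₄,x₅,x₆}, {x₁,x₂,x₃,x₄,x₅}, {x₁,x₂,x₄,x₅,x₆}, {x₂,x₃,x₄,x₅,x₆}, S }

Working:
Start: ℰ ∪ {∅, S} = { {}, {x₁,x₂,x₄,x₅}, {x₂,x₄,x₅,x₆}, S }.
Iteration 1: +3 →
  {x₁,x₃}  = S∖{x₂,x₄,x₅,x₆}
  {x₃,x₆}  = S∖{x₁,x₂,x₄,x₅}
  {x₁,x₂,x₄,x₅,x₆}  = {x₂,x₄,x₅,x₆} ∪ {x₁,x₂,x₄,x₅}
  — 7 sets.
Iteration 2: 4 new —
  {x₃}  = S∖{x₁,x₂,x₄,x₅,x₆}
  {x₁,x₃,x₆}  = {x₁,x₃} ∪ {x₃,x₆}
  {x₁,x₂,x₃,x₄,x₅}  = {x₁,x₃} ∪ {x₁,x₂,x₄,x₅}
  {x₂,x₃,x₄,x₅,x₆}  = {x₂,x₄,x₅,x₆} ∪ {x₃,x₆}
  — 11 sets.
Iteration 3 (3 new):
  {x₁}  = S∖{x₂,x₃,x₄,x₅,x₆}
  {x₆}  = S∖{x₁,x₂,x₃,x₄,x₅}
  {x₂,x₄,x₅}  = S∖{x₁,x₃,x₆}
  — 14 sets.
Iteration 4: 2 new —
  {x₁,x₆}  = {x₁} ∪ {x₆}
  {x₂,x₃,x₄,x₅}  = {x₃} ∪ {x₂,x₄,x₅}
  — 16 sets.
After Iteration 5 the family is unchanged; done.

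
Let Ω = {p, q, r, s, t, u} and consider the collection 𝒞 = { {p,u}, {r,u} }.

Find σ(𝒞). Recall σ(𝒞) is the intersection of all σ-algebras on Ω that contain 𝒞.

Initial family (4 sets): { ∅, {p,u}, {r,u}, Ω }.
Pass 1 adds 3:
  {p,r,u}  = {r,u} ∪ {p,u}
  {p,q,s,t}  = complement {r,u}
  {q,r,s,t}  = complement {p,u}
  [7 total]
Pass 2 adds 4:
  {q,s,t}  = complement {p,r,u}
  {p,q,r,s,t}  = {q,r,s,t} ∪ {p,q,s,t}
  {p,q,s,t,u}  = {p,u} ∪ {p,q,s,t}
  {q,r,s,t,u}  = {r,u} ∪ {q,r,s,t}
  [11 total]
Pass 3: +3 →
  {p}  = complement {q,r,s,t,u}
  {r}  = complement {p,q,s,t,u}
  {u}  = complement {p,q,r,s,t}
  [14 total]
Pass 4 (2 new):
  {p,r}  = {r} ∪ {p}
  {q,s,t,u}  = {q,s,t} ∪ {u}
  [16 total]
Pass 5: already closed under ᶜ and ∪.

Therefore σ(𝒞) = { ∅, {p}, {r}, {u}, {p,r}, {p,u}, {r,u}, {p,r,u}, {q,s,t}, {p,q,s,t}, {q,r,s,t}, {q,s,t,u}, {p,q,r,s,t}, {p,q,s,t,u}, {q,r,s,t,u}, Ω } (|σ(𝒞)| = 16).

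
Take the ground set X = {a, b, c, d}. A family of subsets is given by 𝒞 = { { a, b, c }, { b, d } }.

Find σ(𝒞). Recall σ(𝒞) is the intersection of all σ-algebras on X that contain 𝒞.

Answer: σ(𝒞) = { {  }, { b }, { d }, { a, c }, { b, d }, { a, b, c }, { a, c, d }, X }

Check:
Initial family (4 sets): { {  }, { b, d }, { a, b, c }, X }.
Iteration 1: +2 →
  { d }  = ᶜ of { a, b, c }
  { a, c }  = ᶜ of { b, d }
  — 6 sets.
Iteration 2: 1 new —
  { a, c, d }  = { a, c } ∪ { d }
  — 7 sets.
Iteration 3: 1 new —
  { b }  = ᶜ of { a, c, d }
  — 8 sets.
Iteration 4: stable.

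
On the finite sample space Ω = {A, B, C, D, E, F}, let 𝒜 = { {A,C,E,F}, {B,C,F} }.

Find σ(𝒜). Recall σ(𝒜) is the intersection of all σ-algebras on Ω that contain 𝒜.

σ(𝒜) (16 sets): { {}, {B}, {D}, {A,E}, {B,D}, {C,F}, {A,B,E}, {A,D,E}, {B,C,F}, {C,D,F}, {A,B,D,E}, {A,C,E,F}, {B,C,D,F}, {A,B,C,E,F}, {A,C,D,E,F}, Ω }

Check:
Take S₀ = 𝒜 ∪ {∅, Ω} = { {}, {B,C,F}, {A,C,E,F}, Ω }.
Pass 1. New:
  {B,D}  = ᶜ of {A,C,E,F}
  {A,D,E}  = ᶜ of {B,C,F}
  {A,B,C,E,F}  = {B,C,F} ∪ {A,C,E,F}
  |family| = 7
Pass 2. New:
  {D}  = ᶜ of {A,B,C,E,F}
  {A,B,D,E}  = {A,D,E} ∪ {B,D}
  {B,C,D,F}  = {B,C,F} ∪ {B,D}
  {A,C,D,E,F}  = {A,D,E} ∪ {A,C,E,F}
  |family| = 11
Pass 3: +3 →
  {B}  = ᶜ of {A,C,D,E,F}
  {A,E}  = ᶜ of {B,C,D,F}
  {C,F}  = ᶜ of {A,B,D,E}
  |family| = 14
Pass 4: 2 new —
  {A,B,E}  = {A,E} ∪ {B}
  {C,D,F}  = {C,F} ∪ {D}
  |family| = 16
After Pass 5 the family is unchanged; done.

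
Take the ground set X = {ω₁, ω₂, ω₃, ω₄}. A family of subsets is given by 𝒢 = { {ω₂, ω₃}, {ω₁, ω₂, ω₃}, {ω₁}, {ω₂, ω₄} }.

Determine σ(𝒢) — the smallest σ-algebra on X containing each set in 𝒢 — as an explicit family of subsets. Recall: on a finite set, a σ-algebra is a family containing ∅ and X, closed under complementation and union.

σ(𝒢) = { {}, {ω₁}, {ω₂}, {ω₃}, {ω₄}, {ω₁, ω₂}, {ω₁, ω₃}, {ω₁, ω₄}, {ω₂, ω₃}, {ω₂, ω₄}, {ω₃, ω₄}, {ω₁, ω₂, ω₃}, {ω₁, ω₂, ω₄}, {ω₁, ω₃, ω₄}, {ω₂, ω₃, ω₄}, X }

Derivation:
Begin from { {}, {ω₁}, {ω₂, ω₃}, {ω₂, ω₄}, {ω₁, ω₂, ω₃}, X } (that is, 𝒢 plus ∅ and X).
Pass 1: 5 new —
  {ω₄}  = X∖{ω₁, ω₂, ω₃}
  {ω₁, ω₃}  = X∖{ω₂, ω₄}
  {ω₁, ω₄}  = X∖{ω₂, ω₃}
  {ω₁, ω₂, ω₄}  = {ω₂, ω₄} ∪ {ω₁}
  {ω₂, ω₃, ω₄}  = X∖{ω₁}
  — 11 sets.
Pass 2 (2 new):
  {ω₃}  = X∖{ω₁, ω₂, ω₄}
  {ω₁, ω₃, ω₄}  = {ω₁, ω₄} ∪ {ω₁, ω₃}
  — 13 sets.
Pass 3: 2 new —
  {ω₂}  = X∖{ω₁, ω₃, ω₄}
  {ω₃, ω₄}  = {ω₃} ∪ {ω₄}
  — 15 sets.
Pass 4: +1 →
  {ω₁, ω₂}  = X∖{ω₃, ω₄}
  — 16 sets.
After Pass 5 the family is unchanged; done.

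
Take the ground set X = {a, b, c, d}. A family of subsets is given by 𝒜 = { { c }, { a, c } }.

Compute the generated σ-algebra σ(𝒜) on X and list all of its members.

Start: 𝒜 ∪ {∅, X} = { {}, { c }, { a, c }, X }.
Pass 1. New:
  { b, d }  = X∖{ a, c }
  { a, b, d }  = X∖{ c }
  — 6 sets.
Pass 2 (1 new):
  { b, c, d }  = { c } ∪ { b, d }
  — 7 sets.
Pass 3: +1 →
  { a }  = X∖{ b, c, d }
  — 8 sets.
Pass 4: no new sets; the family is a σ-algebra.

σ(𝒜) = { {}, { a }, { c }, { a, c }, { b, d }, { a, b, d }, { b, c, d }, X }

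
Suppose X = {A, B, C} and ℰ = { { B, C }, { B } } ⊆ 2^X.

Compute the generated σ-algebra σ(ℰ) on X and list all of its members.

Initial family (4 sets): { {}, { B }, { B, C }, X }.
Step 1: +2 →
  { A }  = X∖{ B, C }
  { A, C }  = X∖{ B }
  |family| = 6
Step 2 (1 new):
  { A, B }  = { B } ∪ { A }
  |family| = 7
Step 3: 1 new —
  { C }  = X∖{ A, B }
  |family| = 8
Step 4 adds nothing — fixpoint reached.

σ(ℰ) = { {}, { A }, { B }, { C }, { A, B }, { A, C }, { B, C }, X }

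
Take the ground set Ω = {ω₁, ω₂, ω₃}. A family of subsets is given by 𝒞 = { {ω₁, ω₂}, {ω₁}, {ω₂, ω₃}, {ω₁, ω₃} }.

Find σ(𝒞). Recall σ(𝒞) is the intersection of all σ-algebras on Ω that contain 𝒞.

Take S₀ = 𝒞 ∪ {∅, Ω} = { {}, {ω₁}, {ω₁, ω₂}, {ω₁, ω₃}, {ω₂, ω₃}, Ω }.
Iteration 1: +2 →
  {ω₂}  = {ω₁, ω₃}ᶜ
  {ω₃}  = {ω₁, ω₂}ᶜ
  (now 8)
Iteration 2: stable.

σ(𝒞) = { {}, {ω₁}, {ω₂}, {ω₃}, {ω₁, ω₂}, {ω₁, ω₃}, {ω₂, ω₃}, Ω }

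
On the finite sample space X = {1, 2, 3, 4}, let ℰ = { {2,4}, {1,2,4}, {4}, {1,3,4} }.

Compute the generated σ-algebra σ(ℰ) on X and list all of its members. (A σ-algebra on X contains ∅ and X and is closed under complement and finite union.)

Begin from { ∅, {4}, {2,4}, {1,2,4}, {1,3,4}, X } (that is, ℰ plus ∅ and X).
Iteration 1. New:
  {2}  = complement {1,3,4}
  {3}  = complement {1,2,4}
  {1,3}  = complement {2,4}
  {1,2,3}  = complement {4}
  (now 10)
Iteration 2: +3 →
  {2,3}  = {2} ∪ {3}
  {3,4}  = {3} ∪ {4}
  {2,3,4}  = {3} ∪ {2,4}
  (now 13)
Iteration 3: 3 new —
  {1}  = complement {2,3,4}
  {1,2}  = complement {3,4}
  {1,4}  = complement {2,3}
  (now 16)
Iteration 4: closed — nothing new.

Hence σ(ℰ) has 16 members: { ∅, {1}, {2}, {3}, {4}, {1,2}, {1,3}, {1,4}, {2,3}, {2,4}, {3,4}, {1,2,3}, {1,2,4}, {1,3,4}, {2,3,4}, X }.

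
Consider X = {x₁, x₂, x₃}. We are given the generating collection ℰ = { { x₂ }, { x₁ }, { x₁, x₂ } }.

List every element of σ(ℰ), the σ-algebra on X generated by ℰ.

Answer: σ(ℰ) = { {  }, { x₁ }, { x₂ }, { x₃ }, { x₁, x₂ }, { x₁, x₃ }, { x₂, x₃ }, X }

Derivation:
Start: ℰ ∪ {∅, X} = { {  }, { x₁ }, { x₂ }, { x₁, x₂ }, X }.
Iteration 1: +3 →
  { x₃ }  = ᶜ of { x₁, x₂ }
  { x₁, x₃ }  = ᶜ of { x₂ }
  { x₂, x₃ }  = ᶜ of { x₁ }
  [8 total]
Iteration 2: closed — nothing new.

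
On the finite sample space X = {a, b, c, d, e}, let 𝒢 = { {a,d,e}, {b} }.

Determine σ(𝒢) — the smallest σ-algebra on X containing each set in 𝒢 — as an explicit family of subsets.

Start: 𝒢 ∪ {∅, X} = { {}, {b}, {a,d,e}, X }.
Step 1: 3 new —
  {b,c}  = complement {a,d,e}
  {a,b,d,e}  = {b} ∪ {a,d,e}
  {a,c,d,e}  = complement {b}
Step 2. New:
  {c}  = complement {a,b,d,e}
Step 3: stable.

Hence σ(𝒢) has 8 members: { {}, {b}, {c}, {b,c}, {a,d,e}, {a,b,d,e}, {a,c,d,e}, X }.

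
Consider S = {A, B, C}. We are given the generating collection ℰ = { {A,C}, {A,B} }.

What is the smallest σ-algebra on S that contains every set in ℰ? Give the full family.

Seed the family with ℰ together with ∅ and S: { {}, {A,B}, {A,C}, S }.
Pass 1: +2 →
  {B}  = complement {A,C}
  {C}  = complement {A,B}
  — 6 sets.
Pass 2: +1 →
  {B,C}  = {C} ∪ {B}
  — 7 sets.
Pass 3: 1 new —
  {A}  = complement {B,C}
  — 8 sets.
Pass 4: no new sets; the family is a σ-algebra.

Hence σ(ℰ) has 8 members: { {}, {A}, {B}, {C}, {A,B}, {A,C}, {B,C}, S }.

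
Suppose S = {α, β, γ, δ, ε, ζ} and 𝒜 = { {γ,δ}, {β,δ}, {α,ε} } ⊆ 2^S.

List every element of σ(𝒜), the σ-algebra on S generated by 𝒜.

Initial family (5 sets): { {}, {α,ε}, {β,δ}, {γ,δ}, S }.
Pass 1 (6 new):
  {β,γ,δ}  = {γ,δ} ∪ {β,δ}
  {α,β,δ,ε}  = {α,ε} ∪ {β,δ}
  {α,β,ε,ζ}  = complement {γ,δ}
  {α,γ,δ,ε}  = {γ,δ} ∪ {α,ε}
  {α,γ,ε,ζ}  = complement {β,δ}
  {β,γ,δ,ζ}  = complement {α,ε}
Pass 2 adds 7:
  {β,ζ}  = complement {α,γ,δ,ε}
  {γ,ζ}  = complement {α,β,δ,ε}
  {α,ε,ζ}  = complement {β,γ,δ}
  {α,β,γ,δ,ε}  = {γ,δ} ∪ {α,β,δ,ε}
  {α,β,γ,ε,ζ}  = {α,γ,ε,ζ} ∪ {α,β,ε,ζ}
  {α,β,δ,ε,ζ}  = {α,β,δ,ε} ∪ {α,β,ε,ζ}
  {α,γ,δ,ε,ζ}  = {α,γ,ε,ζ} ∪ {γ,δ}
Pass 3: +7 →
  {β}  = complement {α,γ,δ,ε,ζ}
  {γ}  = complement {α,β,δ,ε,ζ}
  {δ}  = complement {α,β,γ,ε,ζ}
  {ζ}  = complement {α,β,γ,δ,ε}
  {β,γ,ζ}  = {γ,ζ} ∪ {β,ζ}
  {β,δ,ζ}  = {β,ζ} ∪ {β,δ}
  {γ,δ,ζ}  = {γ,δ} ∪ {γ,ζ}
Pass 4 (6 new):
  {β,γ}  = {β} ∪ {γ}
  {δ,ζ}  = {ζ} ∪ {δ}
  {α,β,ε}  = complement {γ,δ,ζ}
  {α,γ,ε}  = complement {β,δ,ζ}
  {α,δ,ε}  = complement {β,γ,ζ}
  {α,δ,ε,ζ}  = {α,ε,ζ} ∪ {δ}
Pass 5: 1 new —
  {α,β,γ,ε}  = complement {δ,ζ}
Pass 6 adds nothing — fixpoint reached.

Hence σ(𝒜) has 32 members: { {}, {β}, {γ}, {δ}, {ζ}, {α,ε}, {β,γ}, {β,δ}, {β,ζ}, {γ,δ}, {γ,ζ}, {δ,ζ}, {α,β,ε}, {α,γ,ε}, {α,δ,ε}, {α,ε,ζ}, {β,γ,δ}, {β,γ,ζ}, {β,δ,ζ}, {γ,δ,ζ}, {α,β,γ,ε}, {α,β,δ,ε}, {α,β,ε,ζ}, {α,γ,δ,ε}, {α,γ,ε,ζ}, {α,δ,ε,ζ}, {β,γ,δ,ζ}, {α,β,γ,δ,ε}, {α,β,γ,ε,ζ}, {α,β,δ,ε,ζ}, {α,γ,δ,ε,ζ}, S }.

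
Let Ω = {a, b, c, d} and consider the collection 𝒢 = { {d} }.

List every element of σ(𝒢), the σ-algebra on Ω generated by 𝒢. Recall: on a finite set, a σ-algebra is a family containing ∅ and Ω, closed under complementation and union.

Begin from { {}, {d}, Ω } (that is, 𝒢 plus ∅ and Ω).
Round 1 (1 new):
  {a, b, c}  = ᶜ of {d}
  |family| = 4
Round 2: closed — nothing new.

Therefore σ(𝒢) = { {}, {d}, {a, b, c}, Ω } (|σ(𝒢)| = 4).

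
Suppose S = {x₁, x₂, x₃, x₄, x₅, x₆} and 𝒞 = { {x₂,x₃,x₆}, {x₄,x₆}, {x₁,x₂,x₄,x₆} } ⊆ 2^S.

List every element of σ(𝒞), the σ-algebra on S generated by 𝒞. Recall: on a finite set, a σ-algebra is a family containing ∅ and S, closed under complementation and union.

Take S₀ = 𝒞 ∪ {∅, S} = { {}, {x₄,x₆}, {x₂,x₃,x₆}, {x₁,x₂,x₄,x₆}, S }.
Step 1 adds 5:
  {x₃,x₅}  = {x₁,x₂,x₄,x₆}ᶜ
  {x₁,x₄,x₅}  = {x₂,x₃,x₆}ᶜ
  {x₁,x₂,x₃,x₅}  = {x₄,x₆}ᶜ
  {x₂,x₃,x₄,x₆}  = {x₂,x₃,x₆} ∪ {x₄,x₆}
  {x₁,x₂,x₃,x₄,x₆}  = {x₁,x₂,x₄,x₆} ∪ {x₂,x₃,x₆}
  |family| = 10
Step 2: 10 new —
  {x₅}  = {x₁,x₂,x₃,x₄,x₆}ᶜ
  {x₁,x₅}  = {x₂,x₃,x₄,x₆}ᶜ
  {x₁,x₃,x₄,x₅}  = {x₁,x₄,x₅} ∪ {x₃,x₅}
  {x₁,x₄,x₅,x₆}  = {x₁,x₄,x₅} ∪ {x₄,x₆}
  {x₂,x₃,x₅,x₆}  = {x₂,x₃,x₆} ∪ {x₃,x₅}
  {x₃,x₄,x₅,x₆}  = {x₃,x₅} ∪ {x₄,x₆}
  {x₁,x₂,x₃,x₄,x₅}  = {x₁,x₄,x₅} ∪ {x₁,x₂,x₃,x₅}
  {x₁,x₂,x₃,x₅,x₆}  = {x₂,x₃,x₆} ∪ {x₁,x₂,x₃,x₅}
  {x₁,x₂,x₄,x₅,x₆}  = {x₁,x₄,x₅} ∪ {x₁,x₂,x₄,x₆}
  {x₂,x₃,x₄,x₅,x₆}  = {x₂,x₃,x₄,x₆} ∪ {x₃,x₅}
  |family| = 20
Step 3 (11 new):
  {x₁}  = {x₂,x₃,x₄,x₅,x₆}ᶜ
  {x₃}  = {x₁,x₂,x₄,x₅,x₆}ᶜ
  {x₄}  = {x₁,x₂,x₃,x₅,x₆}ᶜ
  {x₆}  = {x₁,x₂,x₃,x₄,x₅}ᶜ
  {x₁,x₂}  = {x₃,x₄,x₅,x₆}ᶜ
  {x₁,x₄}  = {x₂,x₃,x₅,x₆}ᶜ
  {x₂,x₃}  = {x₁,x₄,x₅,x₆}ᶜ
  {x₂,x₆}  = {x₁,x₃,x₄,x₅}ᶜ
  {x₁,x₃,x₅}  = {x₁,x₅} ∪ {x₃,x₅}
  {x₄,x₅,x₆}  = {x₄,x₆} ∪ {x₅}
  {x₁,x₃,x₄,x₅,x₆}  = {x₁,x₄,x₅,x₆} ∪ {x₁,x₃,x₄,x₅}
  |family| = 31
Step 4. New:
  {x₂}  = {x₁,x₃,x₄,x₅,x₆}ᶜ
  {x₁,x₃}  = {x₁} ∪ {x₃}
  {x₁,x₆}  = {x₁} ∪ {x₆}
  {x₃,x₄}  = {x₃} ∪ {x₄}
  {x₃,x₆}  = {x₆} ∪ {x₃}
  {x₄,x₅}  = {x₅} ∪ {x₄}
  {x₅,x₆}  = {x₆} ∪ {x₅}
  {x₁,x₂,x₃}  = {x₄,x₅,x₆}ᶜ
  {x₁,x₂,x₄}  = {x₁,x₂} ∪ {x₁,x₄}
  {x₁,x₂,x₅}  = {x₁,x₂} ∪ {x₅}
  {x₁,x₂,x₆}  = {x₁,x₂} ∪ {x₂,x₆}
  {x₁,x₃,x₄}  = {x₃} ∪ {x₁,x₄}
  {x₁,x₄,x₆}  = {x₁} ∪ {x₄,x₆}
  {x₁,x₅,x₆}  = {x₆} ∪ {x₁,x₅}
  {x₂,x₃,x₄}  = {x₂,x₃} ∪ {x₄}
  {x₂,x₃,x₅}  = {x₅} ∪ {x₂,x₃}
  {x₂,x₄,x₆}  = {x₁,x₃,x₅}ᶜ
  {x₂,x₅,x₆}  = {x₂,x₆} ∪ {x₅}
  {x₃,x₄,x₅}  = {x₃,x₅} ∪ {x₄}
  {x₃,x₄,x₆}  = {x₃} ∪ {x₄,x₆}
  {x₃,x₅,x₆}  = {x₆} ∪ {x₃,x₅}
  {x₁,x₂,x₃,x₄}  = {x₂,x₃} ∪ {x₁,x₄}
  {x₁,x₂,x₃,x₆}  = {x₁,x₂} ∪ {x₂,x₃,x₆}
  {x₁,x₂,x₄,x₅}  = {x₁,x₄,x₅} ∪ {x₁,x₂}
  {x₁,x₂,x₅,x₆}  = {x₂,x₆} ∪ {x₁,x₅}
  {x₁,x₃,x₅,x₆}  = {x₁,x₃,x₅} ∪ {x₆}
  {x₂,x₄,x₅,x₆}  = {x₂,x₆} ∪ {x₄,x₅,x₆}
  |family| = 58
Step 5 adds 6:
  {x₂,x₄}  = {x₁,x₃,x₅,x₆}ᶜ
  {x₂,x₅}  = {x₂} ∪ {x₅}
  {x₁,x₃,x₆}  = {x₁,x₆} ∪ {x₁,x₃}
  {x₂,x₄,x₅}  = {x₂} ∪ {x₄,x₅}
  {x₁,x₃,x₄,x₆}  = {x₃,x₄} ∪ {x₁,x₆}
  {x₂,x₃,x₄,x₅}  = {x₁,x₆}ᶜ
  |family| = 64
Step 6: closed — nothing new.

Hence σ(𝒞) has 64 members: { {}, {x₁}, {x₂}, {x₃}, {x₄}, {x₅}, {x₆}, {x₁,x₂}, {x₁,x₃}, {x₁,x₄}, {x₁,x₅}, {x₁,x₆}, {x₂,x₃}, {x₂,x₄}, {x₂,x₅}, {x₂,x₆}, {x₃,x₄}, {x₃,x₅}, {x₃,x₆}, {x₄,x₅}, {x₄,x₆}, {x₅,x₆}, {x₁,x₂,x₃}, {x₁,x₂,x₄}, {x₁,x₂,x₅}, {x₁,x₂,x₆}, {x₁,x₃,x₄}, {x₁,x₃,x₅}, {x₁,x₃,x₆}, {x₁,x₄,x₅}, {x₁,x₄,x₆}, {x₁,x₅,x₆}, {x₂,x₃,x₄}, {x₂,x₃,x₅}, {x₂,x₃,x₆}, {x₂,x₄,x₅}, {x₂,x₄,x₆}, {x₂,x₅,x₆}, {x₃,x₄,x₅}, {x₃,x₄,x₆}, {x₃,x₅,x₆}, {x₄,x₅,x₆}, {x₁,x₂,x₃,x₄}, {x₁,x₂,x₃,x₅}, {x₁,x₂,x₃,x₆}, {x₁,x₂,x₄,x₅}, {x₁,x₂,x₄,x₆}, {x₁,x₂,x₅,x₆}, {x₁,x₃,x₄,x₅}, {x₁,x₃,x₄,x₆}, {x₁,x₃,x₅,x₆}, {x₁,x₄,x₅,x₆}, {x₂,x₃,x₄,x₅}, {x₂,x₃,x₄,x₆}, {x₂,x₃,x₅,x₆}, {x₂,x₄,x₅,x₆}, {x₃,x₄,x₅,x₆}, {x₁,x₂,x₃,x₄,x₅}, {x₁,x₂,x₃,x₄,x₆}, {x₁,x₂,x₃,x₅,x₆}, {x₁,x₂,x₄,x₅,x₆}, {x₁,x₃,x₄,x₅,x₆}, {x₂,x₃,x₄,x₅,x₆}, S }.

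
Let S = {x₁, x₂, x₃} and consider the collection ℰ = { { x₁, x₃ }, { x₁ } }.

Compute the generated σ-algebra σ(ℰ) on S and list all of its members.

σ(ℰ) (8 sets): { {}, { x₁ }, { x₂ }, { x₃ }, { x₁, x₂ }, { x₁, x₃ }, { x₂, x₃ }, S }

Derivation:
Seed the family with ℰ together with ∅ and S: { {}, { x₁ }, { x₁, x₃ }, S }.
Step 1. New:
  { x₂ }  = ᶜ of { x₁, x₃ }
  { x₂, x₃ }  = ᶜ of { x₁ }
Step 2. New:
  { x₁, x₂ }  = { x₂ } ∪ { x₁ }
Step 3: 1 new —
  { x₃ }  = ᶜ of { x₁, x₂ }
After Step 4 the family is unchanged; done.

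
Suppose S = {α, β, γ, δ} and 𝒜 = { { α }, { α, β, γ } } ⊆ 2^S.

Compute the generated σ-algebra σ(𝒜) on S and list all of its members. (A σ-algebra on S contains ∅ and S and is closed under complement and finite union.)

σ(𝒜) = { ∅, { α }, { δ }, { α, δ }, { β, γ }, { α, β, γ }, { β, γ, δ }, S }

Trace:
Begin from { ∅, { α }, { α, β, γ }, S } (that is, 𝒜 plus ∅ and S).
Step 1 (2 new):
  { δ }  = ᶜ of { α, β, γ }
  { β, γ, δ }  = ᶜ of { α }
  [6 total]
Step 2 (1 new):
  { α, δ }  = { δ } ∪ { α }
  [7 total]
Step 3: +1 →
  { β, γ }  = ᶜ of { α, δ }
  [8 total]
Step 4: stable.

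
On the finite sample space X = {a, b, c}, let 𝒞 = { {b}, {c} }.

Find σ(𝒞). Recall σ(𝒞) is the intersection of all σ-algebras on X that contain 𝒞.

Begin from { {}, {b}, {c}, X } (that is, 𝒞 plus ∅ and X).
Pass 1. New:
  {a,b}  = ᶜ of {c}
  {a,c}  = ᶜ of {b}
  {b,c}  = {c} ∪ {b}
  [7 total]
Pass 2 adds 1:
  {a}  = ᶜ of {b,c}
  [8 total]
Pass 3: already closed under ᶜ and ∪.

Therefore σ(𝒞) = { {}, {a}, {b}, {c}, {a,b}, {a,c}, {b,c}, X } (|σ(𝒞)| = 8).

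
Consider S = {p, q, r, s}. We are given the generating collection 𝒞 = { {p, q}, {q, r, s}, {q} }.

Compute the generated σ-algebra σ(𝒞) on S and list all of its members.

|σ(𝒞)| = 8.  σ(𝒞) = { {}, {p}, {q}, {p, q}, {r, s}, {p, r, s}, {q, r, s}, S }

Working:
Begin from { {}, {q}, {p, q}, {q, r, s}, S } (that is, 𝒞 plus ∅ and S).
Step 1 (3 new):
  {p}  = complement {q, r, s}
  {r, s}  = complement {p, q}
  {p, r, s}  = complement {q}
  |family| = 8
Step 2: already closed under ᶜ and ∪.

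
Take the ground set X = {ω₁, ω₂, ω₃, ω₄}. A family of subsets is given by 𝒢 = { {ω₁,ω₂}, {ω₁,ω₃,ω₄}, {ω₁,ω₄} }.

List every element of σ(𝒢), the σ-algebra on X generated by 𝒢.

Start: 𝒢 ∪ {∅, X} = { ∅, {ω₁,ω₂}, {ω₁,ω₄}, {ω₁,ω₃,ω₄}, X }.
Pass 1: +4 →
  {ω₂}  = ᶜ of {ω₁,ω₃,ω₄}
  {ω₂,ω₃}  = ᶜ of {ω₁,ω₄}
  {ω₃,ω₄}  = ᶜ of {ω₁,ω₂}
  {ω₁,ω₂,ω₄}  = {ω₁,ω₄} ∪ {ω₁,ω₂}
  |family| = 9
Pass 2 (3 new):
  {ω₃}  = ᶜ of {ω₁,ω₂,ω₄}
  {ω₁,ω₂,ω₃}  = {ω₁,ω₂} ∪ {ω₂,ω₃}
  {ω₂,ω₃,ω₄}  = {ω₃,ω₄} ∪ {ω₂}
  |family| = 12
Pass 3. New:
  {ω₁}  = ᶜ of {ω₂,ω₃,ω₄}
  {ω₄}  = ᶜ of {ω₁,ω₂,ω₃}
  |family| = 14
Pass 4: +2 →
  {ω₁,ω₃}  = {ω₃} ∪ {ω₁}
  {ω₂,ω₄}  = {ω₄} ∪ {ω₂}
  |family| = 16
Pass 5: closed — nothing new.

Therefore σ(𝒢) = { ∅, {ω₁}, {ω₂}, {ω₃}, {ω₄}, {ω₁,ω₂}, {ω₁,ω₃}, {ω₁,ω₄}, {ω₂,ω₃}, {ω₂,ω₄}, {ω₃,ω₄}, {ω₁,ω₂,ω₃}, {ω₁,ω₂,ω₄}, {ω₁,ω₃,ω₄}, {ω₂,ω₃,ω₄}, X } (|σ(𝒢)| = 16).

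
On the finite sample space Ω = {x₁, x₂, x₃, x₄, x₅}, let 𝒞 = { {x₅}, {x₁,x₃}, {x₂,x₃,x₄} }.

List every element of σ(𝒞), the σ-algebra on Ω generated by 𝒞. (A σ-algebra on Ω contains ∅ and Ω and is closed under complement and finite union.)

σ(𝒞) = { {}, {x₁}, {x₃}, {x₅}, {x₁,x₃}, {x₁,x₅}, {x₂,x₄}, {x₃,x₅}, {x₁,x₂,x₄}, {x₁,x₃,x₅}, {x₂,x₃,x₄}, {x₂,x₄,x₅}, {x₁,x₂,x₃,x₄}, {x₁,x₂,x₄,x₅}, {x₂,x₃,x₄,x₅}, Ω }

Trace:
Take S₀ = 𝒞 ∪ {∅, Ω} = { {}, {x₅}, {x₁,x₃}, {x₂,x₃,x₄}, Ω }.
Pass 1 adds 5:
  {x₁,x₅}  = Ω∖{x₂,x₃,x₄}
  {x₁,x₃,x₅}  = {x₁,x₃} ∪ {x₅}
  {x₂,x₄,x₅}  = Ω∖{x₁,x₃}
  {x₁,x₂,x₃,x₄}  = Ω∖{x₅}
  {x₂,x₃,x₄,x₅}  = {x₂,x₃,x₄} ∪ {x₅}
Pass 2. New:
  {x₁}  = Ω∖{x₂,x₃,x₄,x₅}
  {x₂,x₄}  = Ω∖{x₁,x₃,x₅}
  {x₁,x₂,x₄,x₅}  = {x₁,x₅} ∪ {x₂,x₄,x₅}
Pass 3. New:
  {x₃}  = Ω∖{x₁,x₂,x₄,x₅}
  {x₁,x₂,x₄}  = {x₂,x₄} ∪ {x₁}
Pass 4: 1 new —
  {x₃,x₅}  = Ω∖{x₁,x₂,x₄}
Pass 5: no new sets; the family is a σ-algebra.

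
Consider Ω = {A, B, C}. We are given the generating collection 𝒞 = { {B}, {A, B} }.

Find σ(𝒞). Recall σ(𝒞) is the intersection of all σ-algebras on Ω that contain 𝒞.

|σ(𝒞)| = 8.  σ(𝒞) = { ∅, {A}, {B}, {C}, {A, B}, {A, C}, {B, C}, Ω }

Working:
Begin from { ∅, {B}, {A, B}, Ω } (that is, 𝒞 plus ∅ and Ω).
Step 1: 2 new —
  {C}  = ᶜ of {A, B}
  {A, C}  = ᶜ of {B}
  — 6 sets.
Step 2 adds 1:
  {B, C}  = {C} ∪ {B}
  — 7 sets.
Step 3: +1 →
  {A}  = ᶜ of {B, C}
  — 8 sets.
After Step 4 the family is unchanged; done.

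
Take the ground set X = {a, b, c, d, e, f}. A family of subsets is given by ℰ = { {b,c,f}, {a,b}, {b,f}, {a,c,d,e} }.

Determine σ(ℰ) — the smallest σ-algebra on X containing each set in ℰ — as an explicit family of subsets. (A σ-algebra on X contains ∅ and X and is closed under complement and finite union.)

|σ(ℰ)| = 32.  σ(ℰ) = { {}, {a}, {b}, {c}, {f}, {a,b}, {a,c}, {a,f}, {b,c}, {b,f}, {c,f}, {d,e}, {a,b,c}, {a,b,f}, {a,c,f}, {a,d,e}, {b,c,f}, {b,d,e}, {c,d,e}, {d,e,f}, {a,b,c,f}, {a,b,d,e}, {a,c,d,e}, {a,d,e,f}, {b,c,d,e}, {b,d,e,f}, {c,d,e,f}, {a,b,c,d,e}, {a,b,d,e,f}, {a,c,d,e,f}, {b,c,d,e,f}, X }

Working:
Start: ℰ ∪ {∅, X} = { {}, {a,b}, {b,f}, {b,c,f}, {a,c,d,e}, X }.
Step 1 adds 5:
  {a,b,f}  = {a,b} ∪ {b,f}
  {a,d,e}  = X∖{b,c,f}
  {a,b,c,f}  = {a,b} ∪ {b,c,f}
  {c,d,e,f}  = X∖{a,b}
  {a,b,c,d,e}  = {a,c,d,e} ∪ {a,b}
  (now 11)
Step 2. New:
  {f}  = X∖{a,b,c,d,e}
  {d,e}  = X∖{a,b,c,f}
  {c,d,e}  = X∖{a,b,f}
  {a,b,d,e}  = {a,d,e} ∪ {a,b}
  {a,b,d,e,f}  = {a,d,e} ∪ {b,f}
  {a,c,d,e,f}  = {a,d,e} ∪ {c,d,e,f}
  {b,c,d,e,f}  = {c,d,e,f} ∪ {b,c,f}
  (now 18)
Step 3 (7 new):
  {a}  = X∖{b,c,d,e,f}
  {b}  = X∖{a,c,d,e,f}
  {c}  = X∖{a,b,d,e,f}
  {c,f}  = X∖{a,b,d,e}
  {d,e,f}  = {d,e} ∪ {f}
  {a,d,e,f}  = {a,d,e} ∪ {f}
  {b,d,e,f}  = {d,e} ∪ {b,f}
  (now 25)
Step 4. New:
  {a,c}  = X∖{b,d,e,f}
  {a,f}  = {f} ∪ {a}
  {b,c}  = X∖{a,d,e,f}
  {a,b,c}  = X∖{d,e,f}
  {a,c,f}  = {c,f} ∪ {a}
  {b,d,e}  = {b} ∪ {d,e}
  {b,c,d,e}  = {c,d,e} ∪ {b}
  (now 32)
Step 5: stable.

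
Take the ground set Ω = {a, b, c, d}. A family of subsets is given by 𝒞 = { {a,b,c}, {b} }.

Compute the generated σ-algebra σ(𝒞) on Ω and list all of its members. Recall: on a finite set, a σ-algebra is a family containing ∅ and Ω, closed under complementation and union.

|σ(𝒞)| = 8.  σ(𝒞) = { ∅, {b}, {d}, {a,c}, {b,d}, {a,b,c}, {a,c,d}, Ω }

Derivation:
Begin from { ∅, {b}, {a,b,c}, Ω } (that is, 𝒞 plus ∅ and Ω).
Round 1: +2 →
  {d}  = complement {a,b,c}
  {a,c,d}  = complement {b}
  (now 6)
Round 2: 1 new —
  {b,d}  = {d} ∪ {b}
  (now 7)
Round 3 (1 new):
  {a,c}  = complement {b,d}
  (now 8)
Round 4: stable.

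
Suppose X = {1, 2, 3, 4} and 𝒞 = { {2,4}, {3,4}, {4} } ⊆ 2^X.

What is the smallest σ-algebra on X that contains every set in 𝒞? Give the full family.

σ(𝒞) = { ∅, {1}, {2}, {3}, {4}, {1,2}, {1,3}, {1,4}, {2,3}, {2,4}, {3,4}, {1,2,3}, {1,2,4}, {1,3,4}, {2,3,4}, X }

Derivation:
Initial family (5 sets): { ∅, {4}, {2,4}, {3,4}, X }.
Round 1 (4 new):
  {1,2}  = {3,4}ᶜ
  {1,3}  = {2,4}ᶜ
  {1,2,3}  = {4}ᶜ
  {2,3,4}  = {3,4} ∪ {2,4}
  |family| = 9
Round 2: 3 new —
  {1}  = {2,3,4}ᶜ
  {1,2,4}  = {1,2} ∪ {4}
  {1,3,4}  = {3,4} ∪ {1,3}
  |family| = 12
Round 3: +3 →
  {2}  = {1,3,4}ᶜ
  {3}  = {1,2,4}ᶜ
  {1,4}  = {4} ∪ {1}
  |family| = 15
Round 4: 1 new —
  {2,3}  = {1,4}ᶜ
  |family| = 16
Round 5: stable.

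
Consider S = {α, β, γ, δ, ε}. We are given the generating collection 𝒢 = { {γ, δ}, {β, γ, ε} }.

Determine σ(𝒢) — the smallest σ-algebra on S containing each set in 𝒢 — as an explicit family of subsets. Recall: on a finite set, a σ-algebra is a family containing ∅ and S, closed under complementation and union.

Seed the family with 𝒢 together with ∅ and S: { ∅, {γ, δ}, {β, γ, ε}, S }.
Pass 1: +3 →
  {α, δ}  = S∖{β, γ, ε}
  {α, β, ε}  = S∖{γ, δ}
  {β, γ, δ, ε}  = {γ, δ} ∪ {β, γ, ε}
  |family| = 7
Pass 2: +4 →
  {α}  = S∖{β, γ, δ, ε}
  {α, γ, δ}  = {γ, δ} ∪ {α, δ}
  {α, β, γ, ε}  = {α, β, ε} ∪ {β, γ, ε}
  {α, β, δ, ε}  = {α, β, ε} ∪ {α, δ}
  |family| = 11
Pass 3: +3 →
  {γ}  = S∖{α, β, δ, ε}
  {δ}  = S∖{α, β, γ, ε}
  {β, ε}  = S∖{α, γ, δ}
  |family| = 14
Pass 4. New:
  {α, γ}  = {γ} ∪ {α}
  {β, δ, ε}  = {β, ε} ∪ {δ}
  |family| = 16
Pass 5: closed — nothing new.

|σ(𝒢)| = 16.  σ(𝒢) = { ∅, {α}, {γ}, {δ}, {α, γ}, {α, δ}, {β, ε}, {γ, δ}, {α, β, ε}, {α, γ, δ}, {β, γ, ε}, {β, δ, ε}, {α, β, γ, ε}, {α, β, δ, ε}, {β, γ, δ, ε}, S }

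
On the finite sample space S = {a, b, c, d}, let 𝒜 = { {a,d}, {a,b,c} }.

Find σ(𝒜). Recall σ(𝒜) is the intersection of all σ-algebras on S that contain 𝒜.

σ(𝒜) = { {}, {a}, {d}, {a,d}, {b,c}, {a,b,c}, {b,c,d}, S }

Working:
Take S₀ = 𝒜 ∪ {∅, S} = { {}, {a,d}, {a,b,c}, S }.
Round 1 adds 2:
  {d}  = S∖{a,b,c}
  {b,c}  = S∖{a,d}
Round 2 adds 1:
  {b,c,d}  = {b,c} ∪ {d}
Round 3 (1 new):
  {a}  = S∖{b,c,d}
Round 4: no new sets; the family is a σ-algebra.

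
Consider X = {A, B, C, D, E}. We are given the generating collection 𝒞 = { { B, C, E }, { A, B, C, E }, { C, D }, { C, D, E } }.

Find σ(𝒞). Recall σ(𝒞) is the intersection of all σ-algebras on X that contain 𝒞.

Take S₀ = 𝒞 ∪ {∅, X} = { {}, { C, D }, { B, C, E }, { C, D, E }, { A, B, C, E }, X }.
Iteration 1: +5 →
  { D }  = { A, B, C, E }ᶜ
  { A, B }  = { C, D, E }ᶜ
  { A, D }  = { B, C, E }ᶜ
  { A, B, E }  = { C, D }ᶜ
  { B, C, D, E }  = { C, D, E } ∪ { B, C, E }
  — 11 sets.
Iteration 2: +6 →
  { A }  = { B, C, D, E }ᶜ
  { A, B, D }  = { A, B } ∪ { A, D }
  { A, C, D }  = { C, D } ∪ { A, D }
  { A, B, C, D }  = { C, D } ∪ { A, B }
  { A, B, D, E }  = { A, B, E } ∪ { A, D }
  { A, C, D, E }  = { C, D, E } ∪ { A, D }
  — 17 sets.
Iteration 3 adds 5:
  { B }  = { A, C, D, E }ᶜ
  { C }  = { A, B, D, E }ᶜ
  { E }  = { A, B, C, D }ᶜ
  { B, E }  = { A, C, D }ᶜ
  { C, E }  = { A, B, D }ᶜ
  — 22 sets.
Iteration 4: 10 new —
  { A, C }  = { C } ∪ { A }
  { A, E }  = { E } ∪ { A }
  { B, C }  = { B } ∪ { C }
  { B, D }  = { B } ∪ { D }
  { D, E }  = { E } ∪ { D }
  { A, B, C }  = { A, B } ∪ { C }
  { A, C, E }  = { C, E } ∪ { A }
  { A, D, E }  = { E } ∪ { A, D }
  { B, C, D }  = { C, D } ∪ { B }
  { B, D, E }  = { B, E } ∪ { D }
  — 32 sets.
Iteration 5: already closed under ᶜ and ∪.

Therefore σ(𝒞) = { {}, { A }, { B }, { C }, { D }, { E }, { A, B }, { A, C }, { A, D }, { A, E }, { B, C }, { B, D }, { B, E }, { C, D }, { C, E }, { D, E }, { A, B, C }, { A, B, D }, { A, B, E }, { A, C, D }, { A, C, E }, { A, D, E }, { B, C, D }, { B, C, E }, { B, D, E }, { C, D, E }, { A, B, C, D }, { A, B, C, E }, { A, B, D, E }, { A, C, D, E }, { B, C, D, E }, X } (|σ(𝒞)| = 32).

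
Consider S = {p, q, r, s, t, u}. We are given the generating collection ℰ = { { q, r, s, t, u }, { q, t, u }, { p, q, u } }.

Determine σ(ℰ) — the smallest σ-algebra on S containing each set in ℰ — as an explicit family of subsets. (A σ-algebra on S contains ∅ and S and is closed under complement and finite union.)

σ(ℰ) = { {  }, { p }, { t }, { p, t }, { q, u }, { r, s }, { p, q, u }, { p, r, s }, { q, t, u }, { r, s, t }, { p, q, t, u }, { p, r, s, t }, { q, r, s, u }, { p, q, r, s, u }, { q, r, s, t, u }, S }

Derivation:
Begin from { {  }, { p, q, u }, { q, t, u }, { q, r, s, t, u }, S } (that is, ℰ plus ∅ and S).
Round 1 (4 new):
  { p }  = S∖{ q, r, s, t, u }
  { p, r, s }  = S∖{ q, t, u }
  { r, s, t }  = S∖{ p, q, u }
  { p, q, t, u }  = { p, q, u } ∪ { q, t, u }
  (now 9)
Round 2 adds 3:
  { r, s }  = S∖{ p, q, t, u }
  { p, r, s, t }  = { r, s, t } ∪ { p, r, s }
  { p, q, r, s, u }  = { p, r, s } ∪ { p, q, u }
  (now 12)
Round 3: 2 new —
  { t }  = S∖{ p, q, r, s, u }
  { q, u }  = S∖{ p, r, s, t }
  (now 14)
Round 4 adds 2:
  { p, t }  = { t } ∪ { p }
  { q, r, s, u }  = { r, s } ∪ { q, u }
  (now 16)
After Round 5 the family is unchanged; done.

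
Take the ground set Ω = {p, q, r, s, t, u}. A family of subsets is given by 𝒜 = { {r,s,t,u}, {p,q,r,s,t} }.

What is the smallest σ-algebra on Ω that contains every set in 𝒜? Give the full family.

σ(𝒜) = { {}, {u}, {p,q}, {p,q,u}, {r,s,t}, {r,s,t,u}, {p,q,r,s,t}, Ω }

Trace:
Start: 𝒜 ∪ {∅, Ω} = { {}, {r,s,t,u}, {p,q,r,s,t}, Ω }.
Pass 1 adds 2:
  {u}  = Ω∖{p,q,r,s,t}
  {p,q}  = Ω∖{r,s,t,u}
  |family| = 6
Pass 2 (1 new):
  {p,q,u}  = {p,q} ∪ {u}
  |family| = 7
Pass 3. New:
  {r,s,t}  = Ω∖{p,q,u}
  |family| = 8
Pass 4: already closed under ᶜ and ∪.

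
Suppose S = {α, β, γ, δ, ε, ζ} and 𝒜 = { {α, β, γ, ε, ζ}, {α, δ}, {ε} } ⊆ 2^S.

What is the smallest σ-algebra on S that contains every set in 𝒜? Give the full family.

Begin from { {}, {ε}, {α, δ}, {α, β, γ, ε, ζ}, S } (that is, 𝒜 plus ∅ and S).
Iteration 1 (4 new):
  {δ}  = S∖{α, β, γ, ε, ζ}
  {α, δ, ε}  = {α, δ} ∪ {ε}
  {β, γ, ε, ζ}  = S∖{α, δ}
  {α, β, γ, δ, ζ}  = S∖{ε}
  |family| = 9
Iteration 2. New:
  {δ, ε}  = {ε} ∪ {δ}
  {β, γ, ζ}  = S∖{α, δ, ε}
  {β, γ, δ, ε, ζ}  = {δ} ∪ {β, γ, ε, ζ}
  |family| = 12
Iteration 3 (3 new):
  {α}  = S∖{β, γ, δ, ε, ζ}
  {α, β, γ, ζ}  = S∖{δ, ε}
  {β, γ, δ, ζ}  = {δ} ∪ {β, γ, ζ}
  |family| = 15
Iteration 4 adds 1:
  {α, ε}  = S∖{β, γ, δ, ζ}
  |family| = 16
Iteration 5: no new sets; the family is a σ-algebra.

σ(𝒜) = { {}, {α}, {δ}, {ε}, {α, δ}, {α, ε}, {δ, ε}, {α, δ, ε}, {β, γ, ζ}, {α, β, γ, ζ}, {β, γ, δ, ζ}, {β, γ, ε, ζ}, {α, β, γ, δ, ζ}, {α, β, γ, ε, ζ}, {β, γ, δ, ε, ζ}, S }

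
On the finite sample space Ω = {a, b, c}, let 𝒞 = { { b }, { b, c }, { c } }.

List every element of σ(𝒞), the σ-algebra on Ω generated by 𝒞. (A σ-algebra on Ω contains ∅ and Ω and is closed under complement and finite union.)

Take S₀ = 𝒞 ∪ {∅, Ω} = { ∅, { b }, { c }, { b, c }, Ω }.
Pass 1: +3 →
  { a }  = Ω∖{ b, c }
  { a, b }  = Ω∖{ c }
  { a, c }  = Ω∖{ b }
After Pass 2 the family is unchanged; done.

|σ(𝒞)| = 8.  σ(𝒞) = { ∅, { a }, { b }, { c }, { a, b }, { a, c }, { b, c }, Ω }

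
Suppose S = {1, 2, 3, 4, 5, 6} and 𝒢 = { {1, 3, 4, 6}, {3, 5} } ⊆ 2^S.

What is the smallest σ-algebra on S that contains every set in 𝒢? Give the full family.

Start: 𝒢 ∪ {∅, S} = { {}, {3, 5}, {1, 3, 4, 6}, S }.
Iteration 1 adds 3:
  {2, 5}  = ᶜ of {1, 3, 4, 6}
  {1, 2, 4, 6}  = ᶜ of {3, 5}
  {1, 3, 4, 5, 6}  = {3, 5} ∪ {1, 3, 4, 6}
  |family| = 7
Iteration 2: 4 new —
  {2}  = ᶜ of {1, 3, 4, 5, 6}
  {2, 3, 5}  = {2, 5} ∪ {3, 5}
  {1, 2, 3, 4, 6}  = {1, 2, 4, 6} ∪ {1, 3, 4, 6}
  {1, 2, 4, 5, 6}  = {2, 5} ∪ {1, 2, 4, 6}
  |family| = 11
Iteration 3 adds 3:
  {3}  = ᶜ of {1, 2, 4, 5, 6}
  {5}  = ᶜ of {1, 2, 3, 4, 6}
  {1, 4, 6}  = ᶜ of {2, 3, 5}
  |family| = 14
Iteration 4: 2 new —
  {2, 3}  = {3} ∪ {2}
  {1, 4, 5, 6}  = {1, 4, 6} ∪ {5}
  |family| = 16
Iteration 5: no new sets; the family is a σ-algebra.

Therefore σ(𝒢) = { {}, {2}, {3}, {5}, {2, 3}, {2, 5}, {3, 5}, {1, 4, 6}, {2, 3, 5}, {1, 2, 4, 6}, {1, 3, 4, 6}, {1, 4, 5, 6}, {1, 2, 3, 4, 6}, {1, 2, 4, 5, 6}, {1, 3, 4, 5, 6}, S } (|σ(𝒢)| = 16).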